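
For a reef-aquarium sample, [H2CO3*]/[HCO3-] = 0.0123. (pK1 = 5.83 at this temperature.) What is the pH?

From K1 = [H⁺][HCO3-]/[H2CO3*]:  pH = pK1 − log₁₀([H2CO3*]/[HCO3-])
log₁₀(0.0123) = -1.910
pH = 5.83 − (-1.910) = 7.74

pH = 7.74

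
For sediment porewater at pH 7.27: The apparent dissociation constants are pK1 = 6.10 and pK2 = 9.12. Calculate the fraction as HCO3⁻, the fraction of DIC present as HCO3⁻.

α₁ = 1 / (1 + [H⁺]/K1 + K2/[H⁺]) = 1 / (1 + 10^-1.17 + 10^-1.85)
   = 1 / (1 + 0.067608 + 0.014125) = 1/1.0817 = 0.9244

α₁ = 0.924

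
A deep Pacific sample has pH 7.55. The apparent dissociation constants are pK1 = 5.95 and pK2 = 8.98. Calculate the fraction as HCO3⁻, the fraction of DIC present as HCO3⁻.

α₁ = 0.941

α₁ = 1 / (1 + [H⁺]/K1 + K2/[H⁺]) = 1 / (1 + 10^-1.60 + 10^-1.43)
   = 1 / (1 + 0.025119 + 0.037154) = 1/1.0623 = 0.9414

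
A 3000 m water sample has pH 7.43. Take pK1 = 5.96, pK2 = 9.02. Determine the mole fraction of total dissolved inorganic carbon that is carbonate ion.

α₂ = 1 / (1 + [H⁺]/K2 + [H⁺]²/(K1K2)) = 1 / (1 + 10^+1.59 + 10^+0.12)
   = 1 / (1 + 38.905 + 1.3183) = 1/41.223 = 0.02426

α₂ = 0.0243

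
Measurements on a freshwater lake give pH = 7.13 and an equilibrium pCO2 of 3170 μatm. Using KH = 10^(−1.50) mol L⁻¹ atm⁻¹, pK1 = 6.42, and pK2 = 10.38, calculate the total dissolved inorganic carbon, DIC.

DIC = 0.615 mmol/L

[CO2*] = KH · pCO2 = 10^(−1.50) × 3170×10^-6 = 1.002×10^-4 mol/L
α₀ = 1/(1 + K1/[H⁺] + K1K2/[H⁺]²) = 1/(1 + 10^+0.71 + 10^-2.54) = 0.1631
DIC = [CO2*]/α₀ = 1.002×10^-4 / 0.1631 = 0.615 mmol/L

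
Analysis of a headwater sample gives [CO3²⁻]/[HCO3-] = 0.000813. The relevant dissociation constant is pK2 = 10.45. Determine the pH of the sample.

pH = 7.36

From K2 = [H⁺][CO3²⁻]/[HCO3-]:  pH = pK2 + log₁₀([CO3²⁻]/[HCO3-])
log₁₀(0.000813) = -3.090
pH = 10.45 + (-3.090) = 7.36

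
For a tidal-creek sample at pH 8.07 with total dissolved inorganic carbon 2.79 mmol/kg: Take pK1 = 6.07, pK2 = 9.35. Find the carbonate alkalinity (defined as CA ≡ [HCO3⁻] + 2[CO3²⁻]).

CA = 2.90 mmol/kg

CA = [HCO3⁻] + 2[CO3²⁻] = (α₁ + 2α₂)·DIC
At pH 8.07: [H⁺]/K1 = 10^-2.00 = 0.010000, K2/[H⁺] = 10^-1.28 = 0.052481
α₁ = 1/(1 + 0.010000 + 0.052481) = 1/1.0625 = 0.9412; α₂ = α₁·K2/[H⁺] = 0.04939
α₁ + 2α₂ = 1.0400
CA = 1.0400 × 2.79 = 2.90 mmol/kg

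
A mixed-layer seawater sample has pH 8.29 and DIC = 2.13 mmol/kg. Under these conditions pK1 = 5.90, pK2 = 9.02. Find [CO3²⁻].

[CO3²⁻] = 0.333 mmol/kg

α₂ = 1 / (1 + [H⁺]/K2 + [H⁺]²/(K1K2)) = 1 / (1 + 10^+0.73 + 10^-1.66)
   = 1 / (1 + 5.3703 + 0.021878) = 1/6.3922 = 0.1564
[CO3²⁻] = α₂ × DIC = 0.1564 × 2.13 = 0.333 mmol/kg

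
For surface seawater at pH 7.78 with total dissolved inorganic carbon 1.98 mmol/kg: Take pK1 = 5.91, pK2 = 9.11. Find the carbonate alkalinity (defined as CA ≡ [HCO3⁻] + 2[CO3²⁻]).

CA = 2.04 mmol/kg

CA = [HCO3⁻] + 2[CO3²⁻] = (α₁ + 2α₂)·DIC
At pH 7.78: [H⁺]/K1 = 10^-1.87 = 0.013490, K2/[H⁺] = 10^-1.33 = 0.046774
α₁ = 1/(1 + 0.013490 + 0.046774) = 1/1.0603 = 0.9432; α₂ = α₁·K2/[H⁺] = 0.04412
α₁ + 2α₂ = 1.0314
CA = 1.0314 × 1.98 = 2.04 mmol/kg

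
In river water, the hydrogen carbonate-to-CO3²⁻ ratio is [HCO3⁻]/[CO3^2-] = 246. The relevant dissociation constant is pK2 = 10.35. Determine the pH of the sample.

From K2 = [H⁺][CO3^2-]/[HCO3⁻]:  pH = pK2 − log₁₀([HCO3⁻]/[CO3^2-])
log₁₀(246) = +2.391
pH = 10.35 − (+2.391) = 7.96

pH = 7.96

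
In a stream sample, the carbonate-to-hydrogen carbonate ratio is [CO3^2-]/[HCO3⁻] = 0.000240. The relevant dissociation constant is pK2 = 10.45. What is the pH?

pH = 6.83

From K2 = [H⁺][CO3^2-]/[HCO3⁻]:  pH = pK2 + log₁₀([CO3^2-]/[HCO3⁻])
log₁₀(0.000240) = -3.620
pH = 10.45 + (-3.620) = 6.83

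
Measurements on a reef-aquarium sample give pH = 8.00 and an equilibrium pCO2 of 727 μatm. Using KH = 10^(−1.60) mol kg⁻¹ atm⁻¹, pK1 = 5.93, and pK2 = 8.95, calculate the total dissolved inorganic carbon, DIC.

DIC = 2.40 mmol/kg

[CO2*] = KH · pCO2 = 10^(−1.60) × 727×10^-6 = 1.826×10^-5 mol/kg
α₀ = 1/(1 + K1/[H⁺] + K1K2/[H⁺]²) = 1/(1 + 10^+2.07 + 10^+1.12) = 0.007595
DIC = [CO2*]/α₀ = 1.826×10^-5 / 0.007595 = 2.40 mmol/kg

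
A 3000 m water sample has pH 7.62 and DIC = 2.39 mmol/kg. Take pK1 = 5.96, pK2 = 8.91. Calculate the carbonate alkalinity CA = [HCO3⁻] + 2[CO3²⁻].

CA = [HCO3⁻] + 2[CO3²⁻] = (α₁ + 2α₂)·DIC
At pH 7.62: [H⁺]/K1 = 10^-1.66 = 0.021878, K2/[H⁺] = 10^-1.29 = 0.051286
α₁ = 1/(1 + 0.021878 + 0.051286) = 1/1.0732 = 0.9318; α₂ = α₁·K2/[H⁺] = 0.04779
α₁ + 2α₂ = 1.0274
CA = 1.0274 × 2.39 = 2.46 mmol/kg

CA = 2.46 mmol/kg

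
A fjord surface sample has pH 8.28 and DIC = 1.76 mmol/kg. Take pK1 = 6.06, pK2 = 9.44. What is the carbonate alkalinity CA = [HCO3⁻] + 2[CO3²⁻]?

CA = [HCO3⁻] + 2[CO3²⁻] = (α₁ + 2α₂)·DIC
At pH 8.28: [H⁺]/K1 = 10^-2.22 = 0.0060256, K2/[H⁺] = 10^-1.16 = 0.069183
α₁ = 1/(1 + 0.0060256 + 0.069183) = 1/1.0752 = 0.9301; α₂ = α₁·K2/[H⁺] = 0.06434
α₁ + 2α₂ = 1.0587
CA = 1.0587 × 1.76 = 1.86 mmol/kg

CA = 1.86 mmol/kg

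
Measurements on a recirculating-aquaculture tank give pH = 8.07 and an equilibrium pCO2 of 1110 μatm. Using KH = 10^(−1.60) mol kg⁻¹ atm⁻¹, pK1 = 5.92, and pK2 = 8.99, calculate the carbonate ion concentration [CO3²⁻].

[CO3²⁻] = 0.474 mmol/kg

[CO2*] = KH · pCO2 = 10^(−1.60) × 1110×10^-6 = 2.788×10^-5 mol/kg
α₀ = 1/(1 + K1/[H⁺] + K1K2/[H⁺]²) = 1/(1 + 10^+2.15 + 10^+1.23) = 0.006280
DIC = [CO2*]/α₀ = 2.788×10^-5 / 0.006280 = 4.440 mmol/kg
[CO3²⁻] = α₂·DIC; α₂ = 0.1066, so [CO3²⁻] = 0.1066 × 4.440 = 0.474 mmol/kg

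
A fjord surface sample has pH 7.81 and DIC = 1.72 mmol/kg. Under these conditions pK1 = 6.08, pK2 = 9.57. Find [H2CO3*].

[CO2*] = 0.0309 mmol/kg

α₀ = 1 / (1 + K1/[H⁺] + K1K2/[H⁺]²) = 1 / (1 + 10^+1.73 + 10^-0.03)
   = 1 / (1 + 53.703 + 0.93325) = 1/55.636 = 0.01797
[CO2*] = α₀ × DIC = 0.01797 × 1.72 = 0.0309 mmol/kg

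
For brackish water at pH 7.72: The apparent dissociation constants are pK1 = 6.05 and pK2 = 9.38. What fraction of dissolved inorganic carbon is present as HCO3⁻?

α₁ = 0.959

α₁ = 1 / (1 + [H⁺]/K1 + K2/[H⁺]) = 1 / (1 + 10^-1.67 + 10^-1.66)
   = 1 / (1 + 0.021380 + 0.021878) = 1/1.0433 = 0.9585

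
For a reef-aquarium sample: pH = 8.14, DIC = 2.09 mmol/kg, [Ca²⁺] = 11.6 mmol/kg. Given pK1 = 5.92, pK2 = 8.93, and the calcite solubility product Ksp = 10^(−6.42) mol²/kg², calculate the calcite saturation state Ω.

Ω = 8.85

α₂ = 1 / (1 + [H⁺]/K2 + [H⁺]²/(K1K2)) = 1 / (1 + 10^+0.79 + 10^-1.43)
   = 1 / (1 + 6.1660 + 0.037154) = 1/7.2031 = 0.1388
[CO3²⁻] = α₂ × DIC = 0.1388 × 2.09 = 0.2902 mmol/kg
Ksp = 10^(−6.42) = 3.802×10^-7
Ω = [Ca²⁺][CO3²⁻]/Ksp = (11.6×10^-3)(2.902×10^-4) / 3.802×10^-7 = 8.85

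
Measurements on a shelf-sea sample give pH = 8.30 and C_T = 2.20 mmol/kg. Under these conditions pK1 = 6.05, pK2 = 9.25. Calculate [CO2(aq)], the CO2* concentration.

α₀ = 1 / (1 + K1/[H⁺] + K1K2/[H⁺]²) = 1 / (1 + 10^+2.25 + 10^+1.30)
   = 1 / (1 + 177.83 + 19.953) = 1/198.78 = 0.005031
[CO2*] = α₀ × DIC = 0.005031 × 2.20 = 0.0111 mmol/kg = 11.1 μmol/kg

[CO2*] = 11.1 μmol/kg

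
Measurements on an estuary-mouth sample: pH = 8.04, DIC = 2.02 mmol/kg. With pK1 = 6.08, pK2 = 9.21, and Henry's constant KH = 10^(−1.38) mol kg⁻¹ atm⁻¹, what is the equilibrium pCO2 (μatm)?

pCO2 = 493 μatm

α₀ = 1 / (1 + K1/[H⁺] + K1K2/[H⁺]²) = 1 / (1 + 10^+1.96 + 10^+0.79)
   = 1 / (1 + 91.201 + 6.1660) = 1/98.367 = 0.01017
[CO2*] = α₀ × DIC = 0.01017 × 2.02 = 0.02054 mmol/kg
pCO2 = [CO2*]/KH = 2.054×10^-5 / 4.169×10^-2 = 493 μatm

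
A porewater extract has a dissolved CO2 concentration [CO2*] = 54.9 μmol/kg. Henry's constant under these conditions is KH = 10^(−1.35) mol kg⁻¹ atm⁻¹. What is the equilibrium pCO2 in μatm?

pCO2 = 1230 μatm

KH = 10^(−1.35) = 4.467×10^-2 mol kg⁻¹ atm⁻¹
pCO2 = [CO2*]/KH = 54.9×10^-6 / 4.467×10^-2 = 1.23×10^-3 atm = 1230 μatm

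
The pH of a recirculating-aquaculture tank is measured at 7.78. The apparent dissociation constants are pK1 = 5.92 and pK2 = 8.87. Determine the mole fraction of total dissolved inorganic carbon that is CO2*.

α₀ = 1 / (1 + K1/[H⁺] + K1K2/[H⁺]²) = 1 / (1 + 10^+1.86 + 10^+0.77)
   = 1 / (1 + 72.444 + 5.8884) = 1/79.332 = 0.01261

α₀ = 0.0126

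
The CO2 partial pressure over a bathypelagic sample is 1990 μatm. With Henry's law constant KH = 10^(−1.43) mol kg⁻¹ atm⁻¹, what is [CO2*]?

[CO2*] = 73.9 μmol/kg

KH = 10^(−1.43) = 3.715×10^-2 mol kg⁻¹ atm⁻¹
[CO2*] = KH · pCO2 = 3.715×10^-2 × 1990×10^-6 atm = 7.39×10^-5 mol/kg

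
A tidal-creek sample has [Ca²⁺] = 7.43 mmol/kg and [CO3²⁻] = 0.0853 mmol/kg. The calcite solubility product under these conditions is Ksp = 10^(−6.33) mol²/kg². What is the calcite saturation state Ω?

Ω = 1.35

Ksp = 10^(−6.33) = 4.677×10^-7
Ω = [Ca²⁺][CO3²⁻]/Ksp = (7.43×10^-3)(0.0853×10^-3) / 4.677×10^-7 = 1.35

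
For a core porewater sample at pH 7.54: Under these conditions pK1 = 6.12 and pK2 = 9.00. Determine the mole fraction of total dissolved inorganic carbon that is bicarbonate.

α₁ = 0.932

α₁ = 1 / (1 + [H⁺]/K1 + K2/[H⁺]) = 1 / (1 + 10^-1.42 + 10^-1.46)
   = 1 / (1 + 0.038019 + 0.034674) = 1/1.0727 = 0.9322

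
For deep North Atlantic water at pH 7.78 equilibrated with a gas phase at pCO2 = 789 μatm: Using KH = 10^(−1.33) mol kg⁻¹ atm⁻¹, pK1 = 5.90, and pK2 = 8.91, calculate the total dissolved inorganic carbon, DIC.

DIC = 3.04 mmol/kg

[CO2*] = KH · pCO2 = 10^(−1.33) × 789×10^-6 = 3.690×10^-5 mol/kg
α₀ = 1/(1 + K1/[H⁺] + K1K2/[H⁺]²) = 1/(1 + 10^+1.88 + 10^+0.75) = 0.01212
DIC = [CO2*]/α₀ = 3.690×10^-5 / 0.01212 = 3.04 mmol/kg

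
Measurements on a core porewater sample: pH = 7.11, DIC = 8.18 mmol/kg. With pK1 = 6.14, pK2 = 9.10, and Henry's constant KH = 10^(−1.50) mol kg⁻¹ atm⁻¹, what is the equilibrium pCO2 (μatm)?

α₀ = 1 / (1 + K1/[H⁺] + K1K2/[H⁺]²) = 1 / (1 + 10^+0.97 + 10^-1.02)
   = 1 / (1 + 9.3325 + 0.095499) = 1/10.428 = 0.09590
[CO2*] = α₀ × DIC = 0.09590 × 8.18 = 0.7844 mmol/kg
pCO2 = [CO2*]/KH = 7.844×10^-4 / 3.162×10^-2 = 2.48×10^4 μatm

pCO2 = 2.48×10^4 μatm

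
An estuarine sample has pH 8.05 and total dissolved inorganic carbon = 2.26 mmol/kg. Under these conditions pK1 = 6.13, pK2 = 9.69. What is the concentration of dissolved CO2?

[CO2*] = 0.0263 mmol/kg

α₀ = 1 / (1 + K1/[H⁺] + K1K2/[H⁺]²) = 1 / (1 + 10^+1.92 + 10^+0.28)
   = 1 / (1 + 83.176 + 1.9055) = 1/86.082 = 0.01162
[CO2*] = α₀ × DIC = 0.01162 × 2.26 = 0.0263 mmol/kg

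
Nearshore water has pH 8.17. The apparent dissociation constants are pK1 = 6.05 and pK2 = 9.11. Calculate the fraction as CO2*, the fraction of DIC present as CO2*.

α₀ = 0.00676

α₀ = 1 / (1 + K1/[H⁺] + K1K2/[H⁺]²) = 1 / (1 + 10^+2.12 + 10^+1.18)
   = 1 / (1 + 131.83 + 15.136) = 1/147.96 = 0.006759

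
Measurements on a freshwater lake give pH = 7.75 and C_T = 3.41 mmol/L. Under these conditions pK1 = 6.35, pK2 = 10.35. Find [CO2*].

[CO2*] = 0.130 mmol/L

α₀ = 1 / (1 + K1/[H⁺] + K1K2/[H⁺]²) = 1 / (1 + 10^+1.40 + 10^-1.20)
   = 1 / (1 + 25.119 + 0.063096) = 1/26.182 = 0.03819
[CO2*] = α₀ × DIC = 0.03819 × 3.41 = 0.130 mmol/L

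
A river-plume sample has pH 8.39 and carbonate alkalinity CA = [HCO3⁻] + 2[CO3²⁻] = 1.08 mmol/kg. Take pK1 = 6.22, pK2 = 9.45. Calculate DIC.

CA = [HCO3⁻] + 2[CO3²⁻] = (α₁ + 2α₂)·DIC
At pH 8.39: [H⁺]/K1 = 10^-2.17 = 0.0067608, K2/[H⁺] = 10^-1.06 = 0.087096
α₁ = 1/(1 + 0.0067608 + 0.087096) = 1/1.0939 = 0.9142; α₂ = α₁·K2/[H⁺] = 0.07962
α₁ + 2α₂ = 1.0734
DIC = CA / (α₁ + 2α₂) = 1.08 / 1.0734 = 1.01 mmol/kg

DIC = 1.01 mmol/kg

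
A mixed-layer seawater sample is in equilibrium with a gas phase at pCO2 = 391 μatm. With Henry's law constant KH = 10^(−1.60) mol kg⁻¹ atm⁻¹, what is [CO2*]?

[CO2*] = 9.82 μmol/kg

KH = 10^(−1.60) = 2.512×10^-2 mol kg⁻¹ atm⁻¹
[CO2*] = KH · pCO2 = 2.512×10^-2 × 391×10^-6 atm = 9.82×10^-6 mol/kg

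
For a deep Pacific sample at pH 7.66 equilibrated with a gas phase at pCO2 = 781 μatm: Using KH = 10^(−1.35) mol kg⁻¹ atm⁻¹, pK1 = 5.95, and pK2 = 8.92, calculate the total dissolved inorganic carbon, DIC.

[CO2*] = KH · pCO2 = 10^(−1.35) × 781×10^-6 = 3.489×10^-5 mol/kg
α₀ = 1/(1 + K1/[H⁺] + K1K2/[H⁺]²) = 1/(1 + 10^+1.71 + 10^+0.45) = 0.01815
DIC = [CO2*]/α₀ = 3.489×10^-5 / 0.01815 = 1.92 mmol/kg

DIC = 1.92 mmol/kg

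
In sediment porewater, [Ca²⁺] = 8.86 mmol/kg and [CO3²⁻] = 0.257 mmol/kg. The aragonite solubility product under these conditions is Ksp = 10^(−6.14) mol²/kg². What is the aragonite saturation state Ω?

Ω = 3.14

Ksp = 10^(−6.14) = 7.244×10^-7
Ω = [Ca²⁺][CO3²⁻]/Ksp = (8.86×10^-3)(0.257×10^-3) / 7.244×10^-7 = 3.14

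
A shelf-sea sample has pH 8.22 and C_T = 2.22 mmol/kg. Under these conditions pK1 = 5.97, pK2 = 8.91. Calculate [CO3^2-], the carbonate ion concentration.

[CO3²⁻] = 0.375 mmol/kg

α₂ = 1 / (1 + [H⁺]/K2 + [H⁺]²/(K1K2)) = 1 / (1 + 10^+0.69 + 10^-1.56)
   = 1 / (1 + 4.8978 + 0.027542) = 1/5.9253 = 0.1688
[CO3²⁻] = α₂ × DIC = 0.1688 × 2.22 = 0.375 mmol/kg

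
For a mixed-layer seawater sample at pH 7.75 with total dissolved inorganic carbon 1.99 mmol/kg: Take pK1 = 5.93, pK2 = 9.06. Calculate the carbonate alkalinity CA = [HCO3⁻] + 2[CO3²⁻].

CA = [HCO3⁻] + 2[CO3²⁻] = (α₁ + 2α₂)·DIC
At pH 7.75: [H⁺]/K1 = 10^-1.82 = 0.015136, K2/[H⁺] = 10^-1.31 = 0.048978
α₁ = 1/(1 + 0.015136 + 0.048978) = 1/1.0641 = 0.9397; α₂ = α₁·K2/[H⁺] = 0.04603
α₁ + 2α₂ = 1.0318
CA = 1.0318 × 1.99 = 2.05 mmol/kg

CA = 2.05 mmol/kg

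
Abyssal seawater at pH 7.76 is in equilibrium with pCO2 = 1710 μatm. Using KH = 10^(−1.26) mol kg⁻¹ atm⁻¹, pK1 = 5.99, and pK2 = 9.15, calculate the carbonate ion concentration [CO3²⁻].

[CO2*] = KH · pCO2 = 10^(−1.26) × 1710×10^-6 = 9.397×10^-5 mol/kg
α₀ = 1/(1 + K1/[H⁺] + K1K2/[H⁺]²) = 1/(1 + 10^+1.77 + 10^+0.38) = 0.01606
DIC = [CO2*]/α₀ = 9.397×10^-5 / 0.01606 = 5.853 mmol/kg
[CO3²⁻] = α₂·DIC; α₂ = 0.03851, so [CO3²⁻] = 0.03851 × 5.853 = 0.225 mmol/kg

[CO3²⁻] = 0.225 mmol/kg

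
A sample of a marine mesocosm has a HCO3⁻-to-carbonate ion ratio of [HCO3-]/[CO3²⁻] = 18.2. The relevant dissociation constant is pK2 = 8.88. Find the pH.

pH = 7.62

From K2 = [H⁺][CO3²⁻]/[HCO3-]:  pH = pK2 − log₁₀([HCO3-]/[CO3²⁻])
log₁₀(18.2) = +1.260
pH = 8.88 − (+1.260) = 7.62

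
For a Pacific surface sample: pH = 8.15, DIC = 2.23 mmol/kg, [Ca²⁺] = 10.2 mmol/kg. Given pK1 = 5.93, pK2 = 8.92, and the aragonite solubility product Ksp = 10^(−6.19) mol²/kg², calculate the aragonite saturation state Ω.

α₂ = 1 / (1 + [H⁺]/K2 + [H⁺]²/(K1K2)) = 1 / (1 + 10^+0.77 + 10^-1.45)
   = 1 / (1 + 5.8884 + 0.035481) = 1/6.9239 = 0.1444
[CO3²⁻] = α₂ × DIC = 0.1444 × 2.23 = 0.3221 mmol/kg
Ksp = 10^(−6.19) = 6.457×10^-7
Ω = [Ca²⁺][CO3²⁻]/Ksp = (10.2×10^-3)(3.221×10^-4) / 6.457×10^-7 = 5.09

Ω = 5.09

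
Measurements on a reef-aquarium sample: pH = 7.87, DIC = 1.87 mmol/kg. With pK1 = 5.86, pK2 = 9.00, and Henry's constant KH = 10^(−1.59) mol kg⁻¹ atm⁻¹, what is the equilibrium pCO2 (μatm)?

α₀ = 1 / (1 + K1/[H⁺] + K1K2/[H⁺]²) = 1 / (1 + 10^+2.01 + 10^+0.88)
   = 1 / (1 + 102.33 + 7.5858) = 1/110.92 = 0.009016
[CO2*] = α₀ × DIC = 0.009016 × 1.87 = 0.01686 mmol/kg = 16.86 μmol/kg
pCO2 = [CO2*]/KH = 1.686×10^-5 / 2.570×10^-2 = 656 μatm

pCO2 = 656 μatm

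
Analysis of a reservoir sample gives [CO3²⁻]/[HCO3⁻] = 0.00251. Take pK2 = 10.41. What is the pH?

From K2 = [H⁺][CO3²⁻]/[HCO3⁻]:  pH = pK2 + log₁₀([CO3²⁻]/[HCO3⁻])
log₁₀(0.00251) = -2.600
pH = 10.41 + (-2.600) = 7.81

pH = 7.81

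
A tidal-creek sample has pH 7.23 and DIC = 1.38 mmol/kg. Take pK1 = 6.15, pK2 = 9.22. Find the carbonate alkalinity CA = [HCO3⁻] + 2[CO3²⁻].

CA = 1.29 mmol/kg

CA = [HCO3⁻] + 2[CO3²⁻] = (α₁ + 2α₂)·DIC
At pH 7.23: [H⁺]/K1 = 10^-1.08 = 0.083176, K2/[H⁺] = 10^-1.99 = 0.010233
α₁ = 1/(1 + 0.083176 + 0.010233) = 1/1.0934 = 0.9146; α₂ = α₁·K2/[H⁺] = 0.009359
α₁ + 2α₂ = 0.9333
CA = 0.9333 × 1.38 = 1.29 mmol/kg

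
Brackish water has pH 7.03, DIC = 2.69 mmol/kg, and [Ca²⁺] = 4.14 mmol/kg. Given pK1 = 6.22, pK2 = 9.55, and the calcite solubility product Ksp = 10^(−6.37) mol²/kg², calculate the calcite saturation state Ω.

α₂ = 1 / (1 + [H⁺]/K2 + [H⁺]²/(K1K2)) = 1 / (1 + 10^+2.52 + 10^+1.71)
   = 1 / (1 + 331.13 + 51.286) = 1/383.42 = 0.002608
[CO3²⁻] = α₂ × DIC = 0.002608 × 2.69 = 0.007016 mmol/kg = 7.016 μmol/kg
Ksp = 10^(−6.37) = 4.266×10^-7
Ω = [Ca²⁺][CO3²⁻]/Ksp = (4.14×10^-3)(7.016×10^-6) / 4.266×10^-7 = 0.0681

Ω = 0.0681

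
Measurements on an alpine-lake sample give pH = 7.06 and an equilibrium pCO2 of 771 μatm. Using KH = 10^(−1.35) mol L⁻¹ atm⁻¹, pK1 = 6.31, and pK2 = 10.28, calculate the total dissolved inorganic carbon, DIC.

DIC = 0.228 mmol/L

[CO2*] = KH · pCO2 = 10^(−1.35) × 771×10^-6 = 3.444×10^-5 mol/L
α₀ = 1/(1 + K1/[H⁺] + K1K2/[H⁺]²) = 1/(1 + 10^+0.75 + 10^-2.47) = 0.1509
DIC = [CO2*]/α₀ = 3.444×10^-5 / 0.1509 = 0.228 mmol/L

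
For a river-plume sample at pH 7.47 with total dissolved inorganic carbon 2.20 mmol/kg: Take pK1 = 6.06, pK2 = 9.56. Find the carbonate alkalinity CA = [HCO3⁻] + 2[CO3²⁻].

CA = [HCO3⁻] + 2[CO3²⁻] = (α₁ + 2α₂)·DIC
At pH 7.47: [H⁺]/K1 = 10^-1.41 = 0.038905, K2/[H⁺] = 10^-2.09 = 0.0081283
α₁ = 1/(1 + 0.038905 + 0.0081283) = 1/1.0470 = 0.9551; α₂ = α₁·K2/[H⁺] = 0.007763
α₁ + 2α₂ = 0.9706
CA = 0.9706 × 2.20 = 2.14 mmol/kg

CA = 2.14 mmol/kg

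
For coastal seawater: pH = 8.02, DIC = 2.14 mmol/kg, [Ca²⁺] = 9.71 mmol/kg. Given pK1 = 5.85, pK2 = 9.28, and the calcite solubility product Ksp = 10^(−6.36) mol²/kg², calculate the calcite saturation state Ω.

α₂ = 1 / (1 + [H⁺]/K2 + [H⁺]²/(K1K2)) = 1 / (1 + 10^+1.26 + 10^-0.91)
   = 1 / (1 + 18.197 + 0.12303) = 1/19.320 = 0.05176
[CO3²⁻] = α₂ × DIC = 0.05176 × 2.14 = 0.1108 mmol/kg
Ksp = 10^(−6.36) = 4.365×10^-7
Ω = [Ca²⁺][CO3²⁻]/Ksp = (9.71×10^-3)(1.108×10^-4) / 4.365×10^-7 = 2.46

Ω = 2.46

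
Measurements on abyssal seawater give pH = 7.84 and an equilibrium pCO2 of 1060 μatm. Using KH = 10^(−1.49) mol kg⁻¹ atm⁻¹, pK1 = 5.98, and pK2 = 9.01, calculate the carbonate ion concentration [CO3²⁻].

[CO3²⁻] = 0.168 mmol/kg

[CO2*] = KH · pCO2 = 10^(−1.49) × 1060×10^-6 = 3.430×10^-5 mol/kg
α₀ = 1/(1 + K1/[H⁺] + K1K2/[H⁺]²) = 1/(1 + 10^+1.86 + 10^+0.69) = 0.01276
DIC = [CO2*]/α₀ = 3.430×10^-5 / 0.01276 = 2.687 mmol/kg
[CO3²⁻] = α₂·DIC; α₂ = 0.06252, so [CO3²⁻] = 0.06252 × 2.687 = 0.168 mmol/kg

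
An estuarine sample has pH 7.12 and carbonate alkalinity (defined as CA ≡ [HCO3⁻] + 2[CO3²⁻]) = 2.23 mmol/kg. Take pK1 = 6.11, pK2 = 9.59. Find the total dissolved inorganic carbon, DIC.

CA = [HCO3⁻] + 2[CO3²⁻] = (α₁ + 2α₂)·DIC
At pH 7.12: [H⁺]/K1 = 10^-1.01 = 0.097724, K2/[H⁺] = 10^-2.47 = 0.0033884
α₁ = 1/(1 + 0.097724 + 0.0033884) = 1/1.1011 = 0.9082; α₂ = α₁·K2/[H⁺] = 0.003077
α₁ + 2α₂ = 0.9143
DIC = CA / (α₁ + 2α₂) = 2.23 / 0.9143 = 2.44 mmol/kg

DIC = 2.44 mmol/kg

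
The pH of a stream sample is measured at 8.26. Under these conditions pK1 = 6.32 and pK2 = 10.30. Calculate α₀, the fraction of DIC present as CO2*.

α₀ = 1 / (1 + K1/[H⁺] + K1K2/[H⁺]²) = 1 / (1 + 10^+1.94 + 10^-0.10)
   = 1 / (1 + 87.096 + 0.79433) = 1/88.891 = 0.01125

α₀ = 0.0112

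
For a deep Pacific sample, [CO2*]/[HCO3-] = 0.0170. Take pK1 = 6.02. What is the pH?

From K1 = [H⁺][HCO3-]/[CO2*]:  pH = pK1 − log₁₀([CO2*]/[HCO3-])
log₁₀(0.0170) = -1.770
pH = 6.02 − (-1.770) = 7.79

pH = 7.79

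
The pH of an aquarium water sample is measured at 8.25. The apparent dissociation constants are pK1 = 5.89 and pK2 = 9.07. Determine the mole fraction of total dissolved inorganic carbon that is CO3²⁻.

α₂ = 0.131

α₂ = 1 / (1 + [H⁺]/K2 + [H⁺]²/(K1K2)) = 1 / (1 + 10^+0.82 + 10^-1.54)
   = 1 / (1 + 6.6069 + 0.028840) = 1/7.6358 = 0.1310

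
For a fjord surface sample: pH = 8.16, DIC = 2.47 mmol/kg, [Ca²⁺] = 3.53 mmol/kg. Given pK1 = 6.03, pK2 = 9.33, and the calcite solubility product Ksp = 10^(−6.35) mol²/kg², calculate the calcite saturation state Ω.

α₂ = 1 / (1 + [H⁺]/K2 + [H⁺]²/(K1K2)) = 1 / (1 + 10^+1.17 + 10^-0.96)
   = 1 / (1 + 14.791 + 0.10965) = 1/15.901 = 0.06289
[CO3²⁻] = α₂ × DIC = 0.06289 × 2.47 = 0.1553 mmol/kg
Ksp = 10^(−6.35) = 4.467×10^-7
Ω = [Ca²⁺][CO3²⁻]/Ksp = (3.53×10^-3)(1.553×10^-4) / 4.467×10^-7 = 1.23

Ω = 1.23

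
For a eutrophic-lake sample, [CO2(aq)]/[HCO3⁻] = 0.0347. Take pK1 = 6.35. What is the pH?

pH = 7.81

From K1 = [H⁺][HCO3⁻]/[CO2(aq)]:  pH = pK1 − log₁₀([CO2(aq)]/[HCO3⁻])
log₁₀(0.0347) = -1.460
pH = 6.35 − (-1.460) = 7.81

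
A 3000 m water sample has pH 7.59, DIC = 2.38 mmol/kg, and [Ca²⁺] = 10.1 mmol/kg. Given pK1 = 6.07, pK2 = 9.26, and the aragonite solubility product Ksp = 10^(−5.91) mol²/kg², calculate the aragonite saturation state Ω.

Ω = 0.397

α₂ = 1 / (1 + [H⁺]/K2 + [H⁺]²/(K1K2)) = 1 / (1 + 10^+1.67 + 10^+0.15)
   = 1 / (1 + 46.774 + 1.4125) = 1/49.186 = 0.02033
[CO3²⁻] = α₂ × DIC = 0.02033 × 2.38 = 0.04839 mmol/kg
Ksp = 10^(−5.91) = 1.230×10^-6
Ω = [Ca²⁺][CO3²⁻]/Ksp = (10.1×10^-3)(4.839×10^-5) / 1.230×10^-6 = 0.397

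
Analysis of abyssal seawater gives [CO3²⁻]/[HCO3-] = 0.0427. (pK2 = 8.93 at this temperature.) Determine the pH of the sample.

pH = 7.56

From K2 = [H⁺][CO3²⁻]/[HCO3-]:  pH = pK2 + log₁₀([CO3²⁻]/[HCO3-])
log₁₀(0.0427) = -1.370
pH = 8.93 + (-1.370) = 7.56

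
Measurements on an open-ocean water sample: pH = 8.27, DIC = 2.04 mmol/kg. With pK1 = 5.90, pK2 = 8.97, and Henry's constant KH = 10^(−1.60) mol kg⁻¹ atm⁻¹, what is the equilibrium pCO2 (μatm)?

α₀ = 1 / (1 + K1/[H⁺] + K1K2/[H⁺]²) = 1 / (1 + 10^+2.37 + 10^+1.67)
   = 1 / (1 + 234.42 + 46.774) = 1/282.20 = 0.003544
[CO2*] = α₀ × DIC = 0.003544 × 2.04 = 0.007229 mmol/kg = 7.229 μmol/kg
pCO2 = [CO2*]/KH = 7.229×10^-6 / 2.512×10^-2 = 288 μatm

pCO2 = 288 μatm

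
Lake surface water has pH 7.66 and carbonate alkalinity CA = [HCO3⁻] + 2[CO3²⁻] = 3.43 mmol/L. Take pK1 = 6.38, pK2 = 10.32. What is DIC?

DIC = 3.60 mmol/L

CA = [HCO3⁻] + 2[CO3²⁻] = (α₁ + 2α₂)·DIC
At pH 7.66: [H⁺]/K1 = 10^-1.28 = 0.052481, K2/[H⁺] = 10^-2.66 = 0.0021878
α₁ = 1/(1 + 0.052481 + 0.0021878) = 1/1.0547 = 0.9482; α₂ = α₁·K2/[H⁺] = 0.002074
α₁ + 2α₂ = 0.9523
DIC = CA / (α₁ + 2α₂) = 3.43 / 0.9523 = 3.60 mmol/L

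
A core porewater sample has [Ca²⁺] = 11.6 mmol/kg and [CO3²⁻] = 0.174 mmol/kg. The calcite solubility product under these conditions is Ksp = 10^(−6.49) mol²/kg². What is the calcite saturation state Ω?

Ksp = 10^(−6.49) = 3.236×10^-7
Ω = [Ca²⁺][CO3²⁻]/Ksp = (11.6×10^-3)(0.174×10^-3) / 3.236×10^-7 = 6.24

Ω = 6.24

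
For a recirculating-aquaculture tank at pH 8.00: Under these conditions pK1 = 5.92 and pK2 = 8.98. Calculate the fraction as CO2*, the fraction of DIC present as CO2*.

α₀ = 0.00747

α₀ = 1 / (1 + K1/[H⁺] + K1K2/[H⁺]²) = 1 / (1 + 10^+2.08 + 10^+1.10)
   = 1 / (1 + 120.23 + 12.589) = 1/133.82 = 0.007473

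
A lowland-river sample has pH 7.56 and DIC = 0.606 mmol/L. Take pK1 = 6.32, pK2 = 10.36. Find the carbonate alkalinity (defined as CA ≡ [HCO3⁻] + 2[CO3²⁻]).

CA = 0.574 mmol/L

CA = [HCO3⁻] + 2[CO3²⁻] = (α₁ + 2α₂)·DIC
At pH 7.56: [H⁺]/K1 = 10^-1.24 = 0.057544, K2/[H⁺] = 10^-2.80 = 0.0015849
α₁ = 1/(1 + 0.057544 + 0.0015849) = 1/1.0591 = 0.9442; α₂ = α₁·K2/[H⁺] = 0.001496
α₁ + 2α₂ = 0.9472
CA = 0.9472 × 0.606 = 0.574 mmol/L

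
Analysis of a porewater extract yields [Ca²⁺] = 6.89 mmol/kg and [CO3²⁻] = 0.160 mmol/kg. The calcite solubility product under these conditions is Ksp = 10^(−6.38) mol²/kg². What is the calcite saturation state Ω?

Ω = 2.64

Ksp = 10^(−6.38) = 4.169×10^-7
Ω = [Ca²⁺][CO3²⁻]/Ksp = (6.89×10^-3)(0.160×10^-3) / 4.169×10^-7 = 2.64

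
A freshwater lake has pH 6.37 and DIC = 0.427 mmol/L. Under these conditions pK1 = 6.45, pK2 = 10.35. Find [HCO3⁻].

[HCO3⁻] = 0.194 mmol/L

α₁ = 1 / (1 + [H⁺]/K1 + K2/[H⁺]) = 1 / (1 + 10^+0.08 + 10^-3.98)
   = 1 / (1 + 1.2023 + 0.00010471) = 1/2.2024 = 0.4541
[HCO3⁻] = α₁ × DIC = 0.4541 × 0.427 = 0.194 mmol/L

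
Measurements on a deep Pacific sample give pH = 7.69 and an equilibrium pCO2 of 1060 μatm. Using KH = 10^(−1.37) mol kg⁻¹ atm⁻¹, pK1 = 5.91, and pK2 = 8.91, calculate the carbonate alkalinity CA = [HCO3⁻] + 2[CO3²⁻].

[CO2*] = KH · pCO2 = 10^(−1.37) × 1060×10^-6 = 4.522×10^-5 mol/kg
α₀ = 1/(1 + K1/[H⁺] + K1K2/[H⁺]²) = 1/(1 + 10^+1.78 + 10^+0.56) = 0.01541
DIC = [CO2*]/α₀ = 4.522×10^-5 / 0.01541 = 2.934 mmol/kg
CA = (α₁ + 2α₂)·DIC = (0.9286 + 2×0.05596) × 2.934 = 3.05 mmol/kg

CA = 3.05 mmol/kg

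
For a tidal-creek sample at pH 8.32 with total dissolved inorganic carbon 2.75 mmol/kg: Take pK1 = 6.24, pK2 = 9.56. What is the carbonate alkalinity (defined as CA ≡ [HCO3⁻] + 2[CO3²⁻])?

CA = [HCO3⁻] + 2[CO3²⁻] = (α₁ + 2α₂)·DIC
At pH 8.32: [H⁺]/K1 = 10^-2.08 = 0.0083176, K2/[H⁺] = 10^-1.24 = 0.057544
α₁ = 1/(1 + 0.0083176 + 0.057544) = 1/1.0659 = 0.9382; α₂ = α₁·K2/[H⁺] = 0.05399
α₁ + 2α₂ = 1.0462
CA = 1.0462 × 2.75 = 2.88 mmol/kg

CA = 2.88 mmol/kg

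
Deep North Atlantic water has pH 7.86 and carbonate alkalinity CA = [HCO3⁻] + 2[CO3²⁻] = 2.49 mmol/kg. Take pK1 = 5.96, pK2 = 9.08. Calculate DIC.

CA = [HCO3⁻] + 2[CO3²⁻] = (α₁ + 2α₂)·DIC
At pH 7.86: [H⁺]/K1 = 10^-1.90 = 0.012589, K2/[H⁺] = 10^-1.22 = 0.060256
α₁ = 1/(1 + 0.012589 + 0.060256) = 1/1.0728 = 0.9321; α₂ = α₁·K2/[H⁺] = 0.05616
α₁ + 2α₂ = 1.0444
DIC = CA / (α₁ + 2α₂) = 2.49 / 1.0444 = 2.38 mmol/kg

DIC = 2.38 mmol/kg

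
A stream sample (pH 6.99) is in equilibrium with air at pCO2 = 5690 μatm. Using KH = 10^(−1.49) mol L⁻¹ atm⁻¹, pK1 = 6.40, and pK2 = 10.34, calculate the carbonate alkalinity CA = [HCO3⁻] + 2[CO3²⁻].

[CO2*] = KH · pCO2 = 10^(−1.49) × 5690×10^-6 = 1.841×10^-4 mol/L
α₀ = 1/(1 + K1/[H⁺] + K1K2/[H⁺]²) = 1/(1 + 10^+0.59 + 10^-2.76) = 0.2044
DIC = [CO2*]/α₀ = 1.841×10^-4 / 0.2044 = 0.9008 mmol/L
CA = (α₁ + 2α₂)·DIC = (0.7952 + 2×0.0003552) × 0.9008 = 0.717 mmol/L

CA = 0.717 mmol/L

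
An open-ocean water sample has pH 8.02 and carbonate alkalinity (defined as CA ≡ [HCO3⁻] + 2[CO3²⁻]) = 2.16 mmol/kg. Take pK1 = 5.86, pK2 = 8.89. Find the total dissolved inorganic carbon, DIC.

DIC = 1.94 mmol/kg

CA = [HCO3⁻] + 2[CO3²⁻] = (α₁ + 2α₂)·DIC
At pH 8.02: [H⁺]/K1 = 10^-2.16 = 0.0069183, K2/[H⁺] = 10^-0.87 = 0.13490
α₁ = 1/(1 + 0.0069183 + 0.13490) = 1/1.1418 = 0.8758; α₂ = α₁·K2/[H⁺] = 0.1181
α₁ + 2α₂ = 1.1121
DIC = CA / (α₁ + 2α₂) = 2.16 / 1.1121 = 1.94 mmol/kg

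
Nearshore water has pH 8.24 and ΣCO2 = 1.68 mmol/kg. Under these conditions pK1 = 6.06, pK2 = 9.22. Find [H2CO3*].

[CO2*] = 9.99 μmol/kg

α₀ = 1 / (1 + K1/[H⁺] + K1K2/[H⁺]²) = 1 / (1 + 10^+2.18 + 10^+1.20)
   = 1 / (1 + 151.36 + 15.849) = 1/168.21 = 0.005945
[CO2*] = α₀ × DIC = 0.005945 × 1.68 = 0.00999 mmol/kg = 9.99 μmol/kg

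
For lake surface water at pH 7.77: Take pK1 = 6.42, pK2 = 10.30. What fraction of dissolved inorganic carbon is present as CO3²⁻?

α₂ = 0.00282

α₂ = 1 / (1 + [H⁺]/K2 + [H⁺]²/(K1K2)) = 1 / (1 + 10^+2.53 + 10^+1.18)
   = 1 / (1 + 338.84 + 15.136) = 1/354.98 = 0.002817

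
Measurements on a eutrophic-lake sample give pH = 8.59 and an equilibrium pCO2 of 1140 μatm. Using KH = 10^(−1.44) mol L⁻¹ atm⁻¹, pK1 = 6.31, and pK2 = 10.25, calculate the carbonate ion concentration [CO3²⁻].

[CO2*] = KH · pCO2 = 10^(−1.44) × 1140×10^-6 = 4.139×10^-5 mol/L
α₀ = 1/(1 + K1/[H⁺] + K1K2/[H⁺]²) = 1/(1 + 10^+2.28 + 10^+0.62) = 0.005109
DIC = [CO2*]/α₀ = 4.139×10^-5 / 0.005109 = 8.101 mmol/L
[CO3²⁻] = α₂·DIC; α₂ = 0.02130, so [CO3²⁻] = 0.02130 × 8.101 = 0.173 mmol/L

[CO3²⁻] = 0.173 mmol/L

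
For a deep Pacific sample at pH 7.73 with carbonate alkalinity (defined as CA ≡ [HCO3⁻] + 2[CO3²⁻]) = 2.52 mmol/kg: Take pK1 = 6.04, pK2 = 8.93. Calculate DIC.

DIC = 2.42 mmol/kg

CA = [HCO3⁻] + 2[CO3²⁻] = (α₁ + 2α₂)·DIC
At pH 7.73: [H⁺]/K1 = 10^-1.69 = 0.020417, K2/[H⁺] = 10^-1.20 = 0.063096
α₁ = 1/(1 + 0.020417 + 0.063096) = 1/1.0835 = 0.9229; α₂ = α₁·K2/[H⁺] = 0.05823
α₁ + 2α₂ = 1.0394
DIC = CA / (α₁ + 2α₂) = 2.52 / 1.0394 = 2.42 mmol/kg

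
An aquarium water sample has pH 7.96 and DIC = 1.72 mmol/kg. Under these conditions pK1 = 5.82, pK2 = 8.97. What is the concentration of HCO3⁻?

[HCO3⁻] = 1.56 mmol/kg

α₁ = 1 / (1 + [H⁺]/K1 + K2/[H⁺]) = 1 / (1 + 10^-2.14 + 10^-1.01)
   = 1 / (1 + 0.0072444 + 0.097724) = 1/1.1050 = 0.9050
[HCO3⁻] = α₁ × DIC = 0.9050 × 1.72 = 1.56 mmol/kg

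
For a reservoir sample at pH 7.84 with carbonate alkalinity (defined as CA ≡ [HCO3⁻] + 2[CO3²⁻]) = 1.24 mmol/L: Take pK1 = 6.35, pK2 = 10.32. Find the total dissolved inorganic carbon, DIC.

DIC = 1.28 mmol/L

CA = [HCO3⁻] + 2[CO3²⁻] = (α₁ + 2α₂)·DIC
At pH 7.84: [H⁺]/K1 = 10^-1.49 = 0.032359, K2/[H⁺] = 10^-2.48 = 0.0033113
α₁ = 1/(1 + 0.032359 + 0.0033113) = 1/1.0357 = 0.9656; α₂ = α₁·K2/[H⁺] = 0.003197
α₁ + 2α₂ = 0.9720
DIC = CA / (α₁ + 2α₂) = 1.24 / 0.9720 = 1.28 mmol/L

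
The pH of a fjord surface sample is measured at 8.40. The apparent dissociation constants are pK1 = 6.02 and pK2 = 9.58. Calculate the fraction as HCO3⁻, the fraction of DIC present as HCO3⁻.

α₁ = 1 / (1 + [H⁺]/K1 + K2/[H⁺]) = 1 / (1 + 10^-2.38 + 10^-1.18)
   = 1 / (1 + 0.0041687 + 0.066069) = 1/1.0702 = 0.9344

α₁ = 0.934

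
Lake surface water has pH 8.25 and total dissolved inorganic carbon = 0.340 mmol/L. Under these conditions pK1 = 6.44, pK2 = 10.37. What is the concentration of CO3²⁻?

α₂ = 1 / (1 + [H⁺]/K2 + [H⁺]²/(K1K2)) = 1 / (1 + 10^+2.12 + 10^+0.31)
   = 1 / (1 + 131.83 + 2.0417) = 1/134.87 = 0.007415
[CO3²⁻] = α₂ × DIC = 0.007415 × 0.340 = 0.00252 mmol/L = 2.52 μmol/L

[CO3²⁻] = 2.52 μmol/L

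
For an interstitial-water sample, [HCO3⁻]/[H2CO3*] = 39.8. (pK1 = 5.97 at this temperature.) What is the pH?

From K1 = [H⁺][HCO3⁻]/[H2CO3*]:  pH = pK1 + log₁₀([HCO3⁻]/[H2CO3*])
log₁₀(39.8) = +1.600
pH = 5.97 + (+1.600) = 7.57

pH = 7.57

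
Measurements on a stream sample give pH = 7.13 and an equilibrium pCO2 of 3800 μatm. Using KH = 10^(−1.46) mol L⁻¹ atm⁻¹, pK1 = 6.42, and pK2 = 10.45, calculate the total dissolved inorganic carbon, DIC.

[CO2*] = KH · pCO2 = 10^(−1.46) × 3800×10^-6 = 1.318×10^-4 mol/L
α₀ = 1/(1 + K1/[H⁺] + K1K2/[H⁺]²) = 1/(1 + 10^+0.71 + 10^-2.61) = 0.1631
DIC = [CO2*]/α₀ = 1.318×10^-4 / 0.1631 = 0.808 mmol/L

DIC = 0.808 mmol/L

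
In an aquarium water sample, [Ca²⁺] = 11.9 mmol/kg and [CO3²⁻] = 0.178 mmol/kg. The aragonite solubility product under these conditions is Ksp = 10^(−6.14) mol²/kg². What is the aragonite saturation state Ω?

Ω = 2.92

Ksp = 10^(−6.14) = 7.244×10^-7
Ω = [Ca²⁺][CO3²⁻]/Ksp = (11.9×10^-3)(0.178×10^-3) / 7.244×10^-7 = 2.92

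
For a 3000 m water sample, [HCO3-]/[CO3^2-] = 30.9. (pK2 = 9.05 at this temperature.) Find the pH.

From K2 = [H⁺][CO3^2-]/[HCO3-]:  pH = pK2 − log₁₀([HCO3-]/[CO3^2-])
log₁₀(30.9) = +1.490
pH = 9.05 − (+1.490) = 7.56

pH = 7.56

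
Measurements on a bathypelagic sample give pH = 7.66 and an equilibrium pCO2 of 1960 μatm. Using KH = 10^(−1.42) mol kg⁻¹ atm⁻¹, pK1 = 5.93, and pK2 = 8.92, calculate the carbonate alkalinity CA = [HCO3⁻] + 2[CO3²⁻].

[CO2*] = KH · pCO2 = 10^(−1.42) × 1960×10^-6 = 7.452×10^-5 mol/kg
α₀ = 1/(1 + K1/[H⁺] + K1K2/[H⁺]²) = 1/(1 + 10^+1.73 + 10^+0.47) = 0.01734
DIC = [CO2*]/α₀ = 7.452×10^-5 / 0.01734 = 4.296 mmol/kg
CA = (α₁ + 2α₂)·DIC = (0.9315 + 2×0.05119) × 4.296 = 4.44 mmol/kg

CA = 4.44 mmol/kg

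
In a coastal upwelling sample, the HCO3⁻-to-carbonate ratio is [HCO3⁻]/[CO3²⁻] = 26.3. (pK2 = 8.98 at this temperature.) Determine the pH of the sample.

From K2 = [H⁺][CO3²⁻]/[HCO3⁻]:  pH = pK2 − log₁₀([HCO3⁻]/[CO3²⁻])
log₁₀(26.3) = +1.420
pH = 8.98 − (+1.420) = 7.56

pH = 7.56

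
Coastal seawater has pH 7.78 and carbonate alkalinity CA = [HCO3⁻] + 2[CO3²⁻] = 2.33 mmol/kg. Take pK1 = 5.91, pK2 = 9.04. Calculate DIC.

CA = [HCO3⁻] + 2[CO3²⁻] = (α₁ + 2α₂)·DIC
At pH 7.78: [H⁺]/K1 = 10^-1.87 = 0.013490, K2/[H⁺] = 10^-1.26 = 0.054954
α₁ = 1/(1 + 0.013490 + 0.054954) = 1/1.0684 = 0.9359; α₂ = α₁·K2/[H⁺] = 0.05143
α₁ + 2α₂ = 1.0388
DIC = CA / (α₁ + 2α₂) = 2.33 / 1.0388 = 2.24 mmol/kg

DIC = 2.24 mmol/kg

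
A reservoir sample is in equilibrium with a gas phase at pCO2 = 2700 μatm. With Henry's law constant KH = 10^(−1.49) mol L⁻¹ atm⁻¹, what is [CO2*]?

[CO2*] = 87.4 μmol/L

KH = 10^(−1.49) = 3.236×10^-2 mol L⁻¹ atm⁻¹
[CO2*] = KH · pCO2 = 3.236×10^-2 × 2700×10^-6 atm = 8.74×10^-5 mol/L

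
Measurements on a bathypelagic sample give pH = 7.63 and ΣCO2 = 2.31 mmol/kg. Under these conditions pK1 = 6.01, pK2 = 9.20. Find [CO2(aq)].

α₀ = 1 / (1 + K1/[H⁺] + K1K2/[H⁺]²) = 1 / (1 + 10^+1.62 + 10^+0.05)
   = 1 / (1 + 41.687 + 1.1220) = 1/43.809 = 0.02283
[CO2*] = α₀ × DIC = 0.02283 × 2.31 = 0.0527 mmol/kg

[CO2*] = 0.0527 mmol/kg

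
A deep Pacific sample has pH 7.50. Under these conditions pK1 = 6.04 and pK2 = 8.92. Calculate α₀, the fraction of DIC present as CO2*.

α₀ = 0.0323

α₀ = 1 / (1 + K1/[H⁺] + K1K2/[H⁺]²) = 1 / (1 + 10^+1.46 + 10^+0.04)
   = 1 / (1 + 28.840 + 1.0965) = 1/30.937 = 0.03232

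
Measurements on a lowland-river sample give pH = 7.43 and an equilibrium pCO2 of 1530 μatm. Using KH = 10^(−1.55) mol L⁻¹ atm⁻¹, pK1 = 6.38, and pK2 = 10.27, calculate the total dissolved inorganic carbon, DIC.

DIC = 0.528 mmol/L

[CO2*] = KH · pCO2 = 10^(−1.55) × 1530×10^-6 = 4.312×10^-5 mol/L
α₀ = 1/(1 + K1/[H⁺] + K1K2/[H⁺]²) = 1/(1 + 10^+1.05 + 10^-1.79) = 0.08172
DIC = [CO2*]/α₀ = 4.312×10^-5 / 0.08172 = 0.528 mmol/L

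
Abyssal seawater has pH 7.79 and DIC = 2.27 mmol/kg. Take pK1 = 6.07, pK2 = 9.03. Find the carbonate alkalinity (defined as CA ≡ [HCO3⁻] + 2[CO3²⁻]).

CA = [HCO3⁻] + 2[CO3²⁻] = (α₁ + 2α₂)·DIC
At pH 7.79: [H⁺]/K1 = 10^-1.72 = 0.019055, K2/[H⁺] = 10^-1.24 = 0.057544
α₁ = 1/(1 + 0.019055 + 0.057544) = 1/1.0766 = 0.9289; α₂ = α₁·K2/[H⁺] = 0.05345
α₁ + 2α₂ = 1.0358
CA = 1.0358 × 2.27 = 2.35 mmol/kg

CA = 2.35 mmol/kg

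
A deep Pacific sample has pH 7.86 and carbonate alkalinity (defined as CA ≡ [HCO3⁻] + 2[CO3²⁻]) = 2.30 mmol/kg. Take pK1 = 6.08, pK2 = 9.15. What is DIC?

DIC = 2.23 mmol/kg

CA = [HCO3⁻] + 2[CO3²⁻] = (α₁ + 2α₂)·DIC
At pH 7.86: [H⁺]/K1 = 10^-1.78 = 0.016596, K2/[H⁺] = 10^-1.29 = 0.051286
α₁ = 1/(1 + 0.016596 + 0.051286) = 1/1.0679 = 0.9364; α₂ = α₁·K2/[H⁺] = 0.04803
α₁ + 2α₂ = 1.0325
DIC = CA / (α₁ + 2α₂) = 2.30 / 1.0325 = 2.23 mmol/kg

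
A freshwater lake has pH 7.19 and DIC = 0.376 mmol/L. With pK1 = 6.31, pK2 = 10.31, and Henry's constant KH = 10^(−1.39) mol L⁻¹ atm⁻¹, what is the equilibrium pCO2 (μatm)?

α₀ = 1 / (1 + K1/[H⁺] + K1K2/[H⁺]²) = 1 / (1 + 10^+0.88 + 10^-2.24)
   = 1 / (1 + 7.5858 + 0.0057544) = 1/8.5915 = 0.1164
[CO2*] = α₀ × DIC = 0.1164 × 0.376 = 0.04376 mmol/L
pCO2 = [CO2*]/KH = 4.376×10^-5 / 4.074×10^-2 = 1070 μatm

pCO2 = 1070 μatm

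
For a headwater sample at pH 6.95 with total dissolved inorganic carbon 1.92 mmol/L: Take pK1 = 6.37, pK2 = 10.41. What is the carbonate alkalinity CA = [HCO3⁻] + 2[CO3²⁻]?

CA = [HCO3⁻] + 2[CO3²⁻] = (α₁ + 2α₂)·DIC
At pH 6.95: [H⁺]/K1 = 10^-0.58 = 0.26303, K2/[H⁺] = 10^-3.46 = 0.00034674
α₁ = 1/(1 + 0.26303 + 0.00034674) = 1/1.2634 = 0.7915; α₂ = α₁·K2/[H⁺] = 0.0002745
α₁ + 2α₂ = 0.7921
CA = 0.7921 × 1.92 = 1.52 mmol/L

CA = 1.52 mmol/L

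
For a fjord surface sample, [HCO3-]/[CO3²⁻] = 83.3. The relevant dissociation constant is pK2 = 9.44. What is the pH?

pH = 7.52

From K2 = [H⁺][CO3²⁻]/[HCO3-]:  pH = pK2 − log₁₀([HCO3-]/[CO3²⁻])
log₁₀(83.3) = +1.921
pH = 9.44 − (+1.921) = 7.52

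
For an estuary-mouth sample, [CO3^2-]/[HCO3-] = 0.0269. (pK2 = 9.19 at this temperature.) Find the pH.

pH = 7.62

From K2 = [H⁺][CO3^2-]/[HCO3-]:  pH = pK2 + log₁₀([CO3^2-]/[HCO3-])
log₁₀(0.0269) = -1.570
pH = 9.19 + (-1.570) = 7.62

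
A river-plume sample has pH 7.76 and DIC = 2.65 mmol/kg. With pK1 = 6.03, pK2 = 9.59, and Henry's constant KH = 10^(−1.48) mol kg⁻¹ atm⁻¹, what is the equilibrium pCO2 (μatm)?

α₀ = 1 / (1 + K1/[H⁺] + K1K2/[H⁺]²) = 1 / (1 + 10^+1.73 + 10^-0.10)
   = 1 / (1 + 53.703 + 0.79433) = 1/55.498 = 0.01802
[CO2*] = α₀ × DIC = 0.01802 × 2.65 = 0.04775 mmol/kg
pCO2 = [CO2*]/KH = 4.775×10^-5 / 3.311×10^-2 = 1440 μatm

pCO2 = 1440 μatm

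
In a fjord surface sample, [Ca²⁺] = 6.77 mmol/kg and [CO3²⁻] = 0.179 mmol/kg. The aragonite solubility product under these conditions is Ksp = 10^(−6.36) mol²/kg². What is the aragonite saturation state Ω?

Ksp = 10^(−6.36) = 4.365×10^-7
Ω = [Ca²⁺][CO3²⁻]/Ksp = (6.77×10^-3)(0.179×10^-3) / 4.365×10^-7 = 2.78

Ω = 2.78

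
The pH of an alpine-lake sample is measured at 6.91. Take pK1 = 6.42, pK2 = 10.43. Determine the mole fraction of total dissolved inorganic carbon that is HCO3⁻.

α₁ = 1 / (1 + [H⁺]/K1 + K2/[H⁺]) = 1 / (1 + 10^-0.49 + 10^-3.52)
   = 1 / (1 + 0.32359 + 0.00030200) = 1/1.3239 = 0.7553

α₁ = 0.755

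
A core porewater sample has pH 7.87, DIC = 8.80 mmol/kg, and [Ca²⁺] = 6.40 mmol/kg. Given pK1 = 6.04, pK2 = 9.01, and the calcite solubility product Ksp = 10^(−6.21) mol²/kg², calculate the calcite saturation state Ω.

α₂ = 1 / (1 + [H⁺]/K2 + [H⁺]²/(K1K2)) = 1 / (1 + 10^+1.14 + 10^-0.69)
   = 1 / (1 + 13.804 + 0.20417) = 1/15.008 = 0.06663
[CO3²⁻] = α₂ × DIC = 0.06663 × 8.80 = 0.5864 mmol/kg
Ksp = 10^(−6.21) = 6.166×10^-7
Ω = [Ca²⁺][CO3²⁻]/Ksp = (6.40×10^-3)(5.864×10^-4) / 6.166×10^-7 = 6.09

Ω = 6.09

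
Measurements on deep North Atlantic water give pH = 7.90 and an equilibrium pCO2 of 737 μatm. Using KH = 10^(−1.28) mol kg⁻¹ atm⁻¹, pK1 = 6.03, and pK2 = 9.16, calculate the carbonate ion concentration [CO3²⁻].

[CO2*] = KH · pCO2 = 10^(−1.28) × 737×10^-6 = 3.868×10^-5 mol/kg
α₀ = 1/(1 + K1/[H⁺] + K1K2/[H⁺]²) = 1/(1 + 10^+1.87 + 10^+0.61) = 0.01263
DIC = [CO2*]/α₀ = 3.868×10^-5 / 0.01263 = 3.064 mmol/kg
[CO3²⁻] = α₂·DIC; α₂ = 0.05143, so [CO3²⁻] = 0.05143 × 3.064 = 0.158 mmol/kg

[CO3²⁻] = 0.158 mmol/kg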